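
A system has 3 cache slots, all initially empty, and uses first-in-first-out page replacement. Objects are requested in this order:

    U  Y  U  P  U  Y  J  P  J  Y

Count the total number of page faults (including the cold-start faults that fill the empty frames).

U: fault, frames [U]
Y: fault, frames [U, Y]
U: hit
P: fault, frames [U, Y, P]
U: hit
Y: hit
J: fault, evict U, frames [Y, P, J]
P: hit
J: hit
Y: hit
Page faults: 4.

4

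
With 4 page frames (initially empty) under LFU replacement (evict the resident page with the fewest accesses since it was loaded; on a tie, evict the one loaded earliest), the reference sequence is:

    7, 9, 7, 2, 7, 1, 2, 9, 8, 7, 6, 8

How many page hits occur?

5

7 → miss, frames [7]
9 → miss, frames [7, 9]
7 → hit
2 → miss, frames [7, 9, 2]
7 → hit
1 → miss, frames [7, 9, 2, 1]
2 → hit
9 → hit
8 → miss, evict 1, frames [7, 9, 2, 8]
7 → hit
6 → miss, evict 8, frames [7, 9, 2, 6]
8 → miss, evict 6, frames [7, 9, 2, 8]
Hits: 5.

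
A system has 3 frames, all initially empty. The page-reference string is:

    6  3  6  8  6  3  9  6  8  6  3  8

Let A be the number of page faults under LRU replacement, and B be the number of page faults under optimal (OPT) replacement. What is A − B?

Under LRU: F F . F . . F . F . F . → 6 faults.
Under OPT: F F . F . . F . . . F . → 5 faults.
A − B = 6 − 5 = 1.

1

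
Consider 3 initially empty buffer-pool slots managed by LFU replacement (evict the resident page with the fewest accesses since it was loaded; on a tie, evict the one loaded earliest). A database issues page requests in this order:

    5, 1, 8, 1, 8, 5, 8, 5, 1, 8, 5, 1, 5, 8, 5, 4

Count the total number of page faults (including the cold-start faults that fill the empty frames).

4

5 → miss, frames {5}
1 → miss, frames {5,1}
8 → miss, frames {5,1,8}
1 → hit
8 → hit
5 → hit
8 → hit
5 → hit
1 → hit
8 → hit
5 → hit
1 → hit
5 → hit
8 → hit
5 → hit
4 → miss, evict 1, frames {5,8,4}
Page faults: 4.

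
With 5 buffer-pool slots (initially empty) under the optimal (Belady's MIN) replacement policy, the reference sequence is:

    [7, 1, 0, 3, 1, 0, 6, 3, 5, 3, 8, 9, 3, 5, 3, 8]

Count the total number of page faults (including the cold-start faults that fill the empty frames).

8

7: miss, frames [7]
1: miss, frames [7, 1]
0: miss, frames [7, 1, 0]
3: miss, frames [7, 1, 0, 3]
1: hit
0: hit
6: miss, frames [7, 1, 0, 3, 6]
3: hit
5: miss, evict 6, frames [7, 1, 0, 3, 5]
3: hit
8: miss, evict 0, frames [7, 1, 3, 5, 8]
9: miss, evict 1, frames [7, 3, 5, 8, 9]
3: hit
5: hit
3: hit
8: hit
Page faults: 8.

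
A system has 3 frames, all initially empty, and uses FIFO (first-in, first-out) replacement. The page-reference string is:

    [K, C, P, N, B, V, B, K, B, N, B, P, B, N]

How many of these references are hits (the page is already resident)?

K → miss, frames {K}
C → miss, frames {K,C}
P → miss, frames {K,C,P}
N → miss, evict K, frames {C,P,N}
B → miss, evict C, frames {P,N,B}
V → miss, evict P, frames {N,B,V}
B → hit
K → miss, evict N, frames {B,V,K}
B → hit
N → miss, evict B, frames {V,K,N}
B → miss, evict V, frames {K,N,B}
P → miss, evict K, frames {N,B,P}
B → hit
N → hit
Hits: 4.

4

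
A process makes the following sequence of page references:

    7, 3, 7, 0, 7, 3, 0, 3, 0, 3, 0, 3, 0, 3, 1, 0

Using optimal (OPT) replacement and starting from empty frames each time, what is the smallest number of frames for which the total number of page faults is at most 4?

3

f=1: 16 faults
f=2: 5 faults
f=3: 4 faults
f=4: 4 faults
Smallest f with faults ≤ 4 is 3.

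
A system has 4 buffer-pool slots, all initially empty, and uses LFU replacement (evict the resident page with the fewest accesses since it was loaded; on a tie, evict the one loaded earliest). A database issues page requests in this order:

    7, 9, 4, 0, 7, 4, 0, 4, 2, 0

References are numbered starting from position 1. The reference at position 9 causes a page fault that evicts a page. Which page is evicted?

9

pos 1: 7: fault, frames [7]
pos 2: 9: fault, frames [7, 9]
pos 3: 4: fault, frames [7, 9, 4]
pos 4: 0: fault, frames [7, 9, 4, 0]
pos 5: 7: hit
pos 6: 4: hit
pos 7: 0: hit
pos 8: 4: hit
pos 9: 2: fault, evict 9, frames [7, 4, 0, 2]
At position 9, page 9 is evicted.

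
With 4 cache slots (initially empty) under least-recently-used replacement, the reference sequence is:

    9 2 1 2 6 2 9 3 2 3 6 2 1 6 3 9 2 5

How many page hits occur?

9: fault, frames [9]
2: fault, frames [9, 2]
1: fault, frames [9, 2, 1]
2: hit
6: fault, frames [9, 1, 2, 6]
2: hit
9: hit
3: fault, evict 1, frames [6, 2, 9, 3]
2: hit
3: hit
6: hit
2: hit
1: fault, evict 9, frames [3, 6, 2, 1]
6: hit
3: hit
9: fault, evict 2, frames [1, 6, 3, 9]
2: fault, evict 1, frames [6, 3, 9, 2]
5: fault, evict 6, frames [3, 9, 2, 5]
Hits: 9.

9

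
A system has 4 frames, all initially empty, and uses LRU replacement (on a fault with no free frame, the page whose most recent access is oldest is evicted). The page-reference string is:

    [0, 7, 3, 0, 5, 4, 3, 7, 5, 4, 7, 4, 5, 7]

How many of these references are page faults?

0: miss, frames [0]
7: miss, frames [0, 7]
3: miss, frames [0, 7, 3]
0: hit
5: miss, frames [7, 3, 0, 5]
4: miss, evict 7, frames [3, 0, 5, 4]
3: hit
7: miss, evict 0, frames [5, 4, 3, 7]
5: hit
4: hit
7: hit
4: hit
5: hit
7: hit
Page faults: 6.

6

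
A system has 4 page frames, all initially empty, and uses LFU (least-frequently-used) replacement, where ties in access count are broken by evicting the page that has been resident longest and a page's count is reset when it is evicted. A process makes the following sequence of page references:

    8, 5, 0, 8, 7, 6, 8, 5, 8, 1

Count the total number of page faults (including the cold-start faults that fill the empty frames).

8: miss, frames [8]
5: miss, frames [8, 5]
0: miss, frames [8, 5, 0]
8: hit
7: miss, frames [8, 5, 0, 7]
6: miss, evict 5, frames [8, 0, 7, 6]
8: hit
5: miss, evict 0, frames [8, 7, 6, 5]
8: hit
1: miss, evict 7, frames [8, 6, 5, 1]
Page faults: 7.

7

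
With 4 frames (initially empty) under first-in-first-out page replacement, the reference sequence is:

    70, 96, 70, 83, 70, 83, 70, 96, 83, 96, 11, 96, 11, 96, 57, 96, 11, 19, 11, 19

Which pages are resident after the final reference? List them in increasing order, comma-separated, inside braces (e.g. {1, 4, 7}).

{11, 19, 57, 83}

70 -> miss, frames (70)
96 -> miss, frames (70 96)
70 -> hit
83 -> miss, frames (70 96 83)
70 -> hit
83 -> hit
70 -> hit
96 -> hit
83 -> hit
96 -> hit
11 -> miss, frames (70 96 83 11)
96 -> hit
11 -> hit
96 -> hit
57 -> miss, evict 70, frames (96 83 11 57)
96 -> hit
11 -> hit
19 -> miss, evict 96, frames (83 11 57 19)
11 -> hit
19 -> hit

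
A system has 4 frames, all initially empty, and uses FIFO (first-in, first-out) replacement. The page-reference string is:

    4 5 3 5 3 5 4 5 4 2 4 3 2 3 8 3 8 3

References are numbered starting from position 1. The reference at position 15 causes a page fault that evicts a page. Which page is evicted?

4

pos 1: 4 → fault, frames {4}
pos 2: 5 → fault, frames {4,5}
pos 3: 3 → fault, frames {4,5,3}
pos 4: 5 → hit
pos 5: 3 → hit
pos 6: 5 → hit
pos 7: 4 → hit
pos 8: 5 → hit
pos 9: 4 → hit
pos 10: 2 → fault, frames {4,5,3,2}
pos 11: 4 → hit
pos 12: 3 → hit
pos 13: 2 → hit
pos 14: 3 → hit
pos 15: 8 → fault, evict 4, frames {5,3,2,8}
At position 15, page 4 is evicted.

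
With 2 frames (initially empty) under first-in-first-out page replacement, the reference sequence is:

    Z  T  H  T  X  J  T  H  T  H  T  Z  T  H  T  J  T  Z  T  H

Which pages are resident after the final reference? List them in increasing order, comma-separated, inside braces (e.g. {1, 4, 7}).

{H, Z}

Z: fault, frames [Z]
T: fault, frames [Z, T]
H: fault, evict Z, frames [T, H]
T: hit
X: fault, evict T, frames [H, X]
J: fault, evict H, frames [X, J]
T: fault, evict X, frames [J, T]
H: fault, evict J, frames [T, H]
T: hit
H: hit
T: hit
Z: fault, evict T, frames [H, Z]
T: fault, evict H, frames [Z, T]
H: fault, evict Z, frames [T, H]
T: hit
J: fault, evict T, frames [H, J]
T: fault, evict H, frames [J, T]
Z: fault, evict J, frames [T, Z]
T: hit
H: fault, evict T, frames [Z, H]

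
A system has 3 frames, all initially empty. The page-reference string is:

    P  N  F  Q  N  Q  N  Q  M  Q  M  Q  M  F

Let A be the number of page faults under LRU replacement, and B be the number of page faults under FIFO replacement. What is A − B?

Under LRU: F F F F . . . . F . . . . F → 6 faults.
Under FIFO: F F F F . . . . F . . . . . → 5 faults.
A − B = 6 − 5 = 1.

1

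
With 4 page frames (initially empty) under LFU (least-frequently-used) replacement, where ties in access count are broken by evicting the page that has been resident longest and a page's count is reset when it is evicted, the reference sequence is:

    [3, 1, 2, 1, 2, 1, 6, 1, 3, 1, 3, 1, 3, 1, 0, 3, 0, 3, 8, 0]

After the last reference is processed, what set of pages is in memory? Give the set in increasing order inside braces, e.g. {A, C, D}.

{0, 1, 3, 8}

3: miss, frames (3)
1: miss, frames (3 1)
2: miss, frames (3 1 2)
1: hit
2: hit
1: hit
6: miss, frames (3 1 2 6)
1: hit
3: hit
1: hit
3: hit
1: hit
3: hit
1: hit
0: miss, evict 6, frames (3 1 2 0)
3: hit
0: hit
3: hit
8: miss, evict 2, frames (3 1 0 8)
0: hit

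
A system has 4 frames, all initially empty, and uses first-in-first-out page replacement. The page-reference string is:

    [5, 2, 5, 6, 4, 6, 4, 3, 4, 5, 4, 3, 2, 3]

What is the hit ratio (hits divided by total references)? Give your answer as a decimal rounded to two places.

5 → fault, frames {5}
2 → fault, frames {5,2}
5 → hit
6 → fault, frames {5,2,6}
4 → fault, frames {5,2,6,4}
6 → hit
4 → hit
3 → fault, evict 5, frames {2,6,4,3}
4 → hit
5 → fault, evict 2, frames {6,4,3,5}
4 → hit
3 → hit
2 → fault, evict 6, frames {4,3,5,2}
3 → hit
Hits: 7 of 14 references → 7/14 = 0.5000.

0.50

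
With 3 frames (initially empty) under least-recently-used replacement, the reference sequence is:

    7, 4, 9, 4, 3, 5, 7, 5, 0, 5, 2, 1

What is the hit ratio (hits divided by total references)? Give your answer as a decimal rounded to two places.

0.25

7 -> fault, frames (7)
4 -> fault, frames (7 4)
9 -> fault, frames (7 4 9)
4 -> hit
3 -> fault, evict 7, frames (9 4 3)
5 -> fault, evict 9, frames (4 3 5)
7 -> fault, evict 4, frames (3 5 7)
5 -> hit
0 -> fault, evict 3, frames (7 5 0)
5 -> hit
2 -> fault, evict 7, frames (0 5 2)
1 -> fault, evict 0, frames (5 2 1)
Hits: 3 of 12 references → 3/12 = 0.2500.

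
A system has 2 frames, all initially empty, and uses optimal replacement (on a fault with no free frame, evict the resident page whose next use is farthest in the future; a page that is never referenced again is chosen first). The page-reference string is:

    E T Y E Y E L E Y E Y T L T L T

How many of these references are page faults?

7

E → miss, frames [E]
T → miss, frames [E, T]
Y → miss, evict T, frames [E, Y]
E → hit
Y → hit
E → hit
L → miss, evict Y, frames [E, L]
E → hit
Y → miss, evict L, frames [E, Y]
E → hit
Y → hit
T → miss, evict Y, frames [E, T]
L → miss, evict E, frames [T, L]
T → hit
L → hit
T → hit
Page faults: 7.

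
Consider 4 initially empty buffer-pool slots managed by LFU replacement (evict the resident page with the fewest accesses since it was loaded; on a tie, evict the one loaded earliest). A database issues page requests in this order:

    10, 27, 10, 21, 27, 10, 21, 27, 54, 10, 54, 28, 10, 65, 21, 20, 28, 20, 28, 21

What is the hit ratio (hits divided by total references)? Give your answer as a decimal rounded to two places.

0.40

10 -> fault, frames [10]
27 -> fault, frames [10, 27]
10 -> hit
21 -> fault, frames [10, 27, 21]
27 -> hit
10 -> hit
21 -> hit
27 -> hit
54 -> fault, frames [10, 27, 21, 54]
10 -> hit
54 -> hit
28 -> fault, evict 21, frames [10, 27, 54, 28]
10 -> hit
65 -> fault, evict 28, frames [10, 27, 54, 65]
21 -> fault, evict 65, frames [10, 27, 54, 21]
20 -> fault, evict 21, frames [10, 27, 54, 20]
28 -> fault, evict 20, frames [10, 27, 54, 28]
20 -> fault, evict 28, frames [10, 27, 54, 20]
28 -> fault, evict 20, frames [10, 27, 54, 28]
21 -> fault, evict 28, frames [10, 27, 54, 21]
Hits: 8 of 20 references → 8/20 = 0.4000.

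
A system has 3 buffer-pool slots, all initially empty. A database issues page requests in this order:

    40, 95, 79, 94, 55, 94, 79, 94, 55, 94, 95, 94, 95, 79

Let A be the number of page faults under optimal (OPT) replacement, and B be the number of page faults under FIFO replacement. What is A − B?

Under OPT: F F F F F . . . . . F . . . → 6 faults.
Under FIFO: F F F F F . . . . . F . . F → 7 faults.
A − B = 6 − 7 = -1.

-1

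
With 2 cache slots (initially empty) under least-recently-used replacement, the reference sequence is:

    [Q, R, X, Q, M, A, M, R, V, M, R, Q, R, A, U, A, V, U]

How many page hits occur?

Q -> fault, frames (Q)
R -> fault, frames (Q R)
X -> fault, evict Q, frames (R X)
Q -> fault, evict R, frames (X Q)
M -> fault, evict X, frames (Q M)
A -> fault, evict Q, frames (M A)
M -> hit
R -> fault, evict A, frames (M R)
V -> fault, evict M, frames (R V)
M -> fault, evict R, frames (V M)
R -> fault, evict V, frames (M R)
Q -> fault, evict M, frames (R Q)
R -> hit
A -> fault, evict Q, frames (R A)
U -> fault, evict R, frames (A U)
A -> hit
V -> fault, evict U, frames (A V)
U -> fault, evict A, frames (V U)
Hits: 3.

3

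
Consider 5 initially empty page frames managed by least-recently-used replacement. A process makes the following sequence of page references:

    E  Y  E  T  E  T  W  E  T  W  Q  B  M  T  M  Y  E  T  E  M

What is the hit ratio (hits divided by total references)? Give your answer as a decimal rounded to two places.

E -> fault, frames [E]
Y -> fault, frames [E, Y]
E -> hit
T -> fault, frames [Y, E, T]
E -> hit
T -> hit
W -> fault, frames [Y, E, T, W]
E -> hit
T -> hit
W -> hit
Q -> fault, frames [Y, E, T, W, Q]
B -> fault, evict Y, frames [E, T, W, Q, B]
M -> fault, evict E, frames [T, W, Q, B, M]
T -> hit
M -> hit
Y -> fault, evict W, frames [Q, B, T, M, Y]
E -> fault, evict Q, frames [B, T, M, Y, E]
T -> hit
E -> hit
M -> hit
Hits: 11 of 20 references → 11/20 = 0.5500.

0.55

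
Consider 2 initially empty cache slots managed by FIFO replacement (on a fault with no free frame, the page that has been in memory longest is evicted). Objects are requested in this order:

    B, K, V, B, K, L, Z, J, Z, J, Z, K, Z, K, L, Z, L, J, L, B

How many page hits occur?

B: miss, frames [B]
K: miss, frames [B, K]
V: miss, evict B, frames [K, V]
B: miss, evict K, frames [V, B]
K: miss, evict V, frames [B, K]
L: miss, evict B, frames [K, L]
Z: miss, evict K, frames [L, Z]
J: miss, evict L, frames [Z, J]
Z: hit
J: hit
Z: hit
K: miss, evict Z, frames [J, K]
Z: miss, evict J, frames [K, Z]
K: hit
L: miss, evict K, frames [Z, L]
Z: hit
L: hit
J: miss, evict Z, frames [L, J]
L: hit
B: miss, evict L, frames [J, B]
Hits: 7.

7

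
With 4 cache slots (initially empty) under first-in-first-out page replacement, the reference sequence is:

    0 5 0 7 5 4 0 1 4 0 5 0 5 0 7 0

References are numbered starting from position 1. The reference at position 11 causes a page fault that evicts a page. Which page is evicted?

pos 1: 0: fault, frames [0]
pos 2: 5: fault, frames [0, 5]
pos 3: 0: hit
pos 4: 7: fault, frames [0, 5, 7]
pos 5: 5: hit
pos 6: 4: fault, frames [0, 5, 7, 4]
pos 7: 0: hit
pos 8: 1: fault, evict 0, frames [5, 7, 4, 1]
pos 9: 4: hit
pos 10: 0: fault, evict 5, frames [7, 4, 1, 0]
pos 11: 5: fault, evict 7, frames [4, 1, 0, 5]
At position 11, page 7 is evicted.

7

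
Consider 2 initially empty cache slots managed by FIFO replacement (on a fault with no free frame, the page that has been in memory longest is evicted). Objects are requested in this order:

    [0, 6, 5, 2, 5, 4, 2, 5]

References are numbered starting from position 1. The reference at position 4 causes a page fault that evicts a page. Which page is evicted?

6

pos 1: 0 → miss, frames (0)
pos 2: 6 → miss, frames (0 6)
pos 3: 5 → miss, evict 0, frames (6 5)
pos 4: 2 → miss, evict 6, frames (5 2)
At position 4, page 6 is evicted.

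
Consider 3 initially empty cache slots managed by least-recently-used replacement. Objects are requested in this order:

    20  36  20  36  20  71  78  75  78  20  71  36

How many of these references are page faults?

20 -> miss, frames (20)
36 -> miss, frames (20 36)
20 -> hit
36 -> hit
20 -> hit
71 -> miss, frames (36 20 71)
78 -> miss, evict 36, frames (20 71 78)
75 -> miss, evict 20, frames (71 78 75)
78 -> hit
20 -> miss, evict 71, frames (75 78 20)
71 -> miss, evict 75, frames (78 20 71)
36 -> miss, evict 78, frames (20 71 36)
Page faults: 8.

8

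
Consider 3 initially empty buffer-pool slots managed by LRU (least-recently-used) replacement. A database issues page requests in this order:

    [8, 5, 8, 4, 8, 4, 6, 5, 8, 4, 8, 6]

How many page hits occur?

4

8 → fault, frames {8}
5 → fault, frames {8,5}
8 → hit
4 → fault, frames {5,8,4}
8 → hit
4 → hit
6 → fault, evict 5, frames {8,4,6}
5 → fault, evict 8, frames {4,6,5}
8 → fault, evict 4, frames {6,5,8}
4 → fault, evict 6, frames {5,8,4}
8 → hit
6 → fault, evict 5, frames {4,8,6}
Hits: 4.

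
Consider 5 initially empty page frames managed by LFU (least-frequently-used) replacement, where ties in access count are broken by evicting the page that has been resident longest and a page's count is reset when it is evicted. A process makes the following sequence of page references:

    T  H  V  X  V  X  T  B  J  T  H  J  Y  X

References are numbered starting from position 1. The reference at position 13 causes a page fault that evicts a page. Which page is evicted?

pos 1: T: miss, frames {T}
pos 2: H: miss, frames {T,H}
pos 3: V: miss, frames {T,H,V}
pos 4: X: miss, frames {T,H,V,X}
pos 5: V: hit
pos 6: X: hit
pos 7: T: hit
pos 8: B: miss, frames {T,H,V,X,B}
pos 9: J: miss, evict H, frames {T,V,X,B,J}
pos 10: T: hit
pos 11: H: miss, evict B, frames {T,V,X,J,H}
pos 12: J: hit
pos 13: Y: miss, evict H, frames {T,V,X,J,Y}
At position 13, page H is evicted.

H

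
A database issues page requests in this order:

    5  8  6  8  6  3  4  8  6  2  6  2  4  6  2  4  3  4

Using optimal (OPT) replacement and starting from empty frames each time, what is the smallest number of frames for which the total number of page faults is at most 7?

3

f=1: 18 faults
f=2: 10 faults
f=3: 7 faults
f=4: 6 faults
f=5: 6 faults
f=6: 6 faults
Smallest f with faults ≤ 7 is 3.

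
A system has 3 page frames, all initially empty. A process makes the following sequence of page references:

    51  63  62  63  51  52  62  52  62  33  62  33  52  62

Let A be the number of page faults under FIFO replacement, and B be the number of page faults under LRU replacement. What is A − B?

-1

Under FIFO: F F F . . F . . . F . . . . → 5 faults.
Under LRU: F F F . . F F . . F . . . . → 6 faults.
A − B = 5 − 6 = -1.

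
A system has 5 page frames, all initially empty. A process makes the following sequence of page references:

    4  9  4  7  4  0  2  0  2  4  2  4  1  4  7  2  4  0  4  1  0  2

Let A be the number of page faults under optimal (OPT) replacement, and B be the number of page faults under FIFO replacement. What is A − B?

Under OPT: F F . F . F F . . . . . F . . . . . . . . . → 6 faults.
Under FIFO: F F . F . F F . . . . . F F . . . . . . . . → 7 faults.
A − B = 6 − 7 = -1.

-1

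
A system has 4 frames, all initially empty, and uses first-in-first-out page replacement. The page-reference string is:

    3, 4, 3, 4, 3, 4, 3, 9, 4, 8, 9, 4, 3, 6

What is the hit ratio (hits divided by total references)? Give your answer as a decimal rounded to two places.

3 → fault, frames (3)
4 → fault, frames (3 4)
3 → hit
4 → hit
3 → hit
4 → hit
3 → hit
9 → fault, frames (3 4 9)
4 → hit
8 → fault, frames (3 4 9 8)
9 → hit
4 → hit
3 → hit
6 → fault, evict 3, frames (4 9 8 6)
Hits: 9 of 14 references → 9/14 = 0.6429.

0.64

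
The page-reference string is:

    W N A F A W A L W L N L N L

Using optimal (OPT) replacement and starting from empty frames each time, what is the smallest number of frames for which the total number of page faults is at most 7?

f=1: 14 faults
f=2: 7 faults
f=3: 6 faults
f=4: 5 faults
f=5: 5 faults
Smallest f with faults ≤ 7 is 2.

2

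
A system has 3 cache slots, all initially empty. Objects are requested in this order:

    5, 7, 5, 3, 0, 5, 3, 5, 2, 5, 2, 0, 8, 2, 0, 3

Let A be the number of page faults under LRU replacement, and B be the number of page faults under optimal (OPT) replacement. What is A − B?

Under LRU: F F . F F . . . F . . F F . . F → 8 faults.
Under OPT: F F . F F . . . F . . . F . . F → 7 faults.
A − B = 8 − 7 = 1.

1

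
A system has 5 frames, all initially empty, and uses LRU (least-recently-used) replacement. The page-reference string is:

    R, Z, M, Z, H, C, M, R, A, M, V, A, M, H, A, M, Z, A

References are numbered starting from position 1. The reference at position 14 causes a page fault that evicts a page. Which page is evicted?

pos 1: R -> fault, frames (R)
pos 2: Z -> fault, frames (R Z)
pos 3: M -> fault, frames (R Z M)
pos 4: Z -> hit
pos 5: H -> fault, frames (R M Z H)
pos 6: C -> fault, frames (R M Z H C)
pos 7: M -> hit
pos 8: R -> hit
pos 9: A -> fault, evict Z, frames (H C M R A)
pos 10: M -> hit
pos 11: V -> fault, evict H, frames (C R A M V)
pos 12: A -> hit
pos 13: M -> hit
pos 14: H -> fault, evict C, frames (R V A M H)
At position 14, page C is evicted.

C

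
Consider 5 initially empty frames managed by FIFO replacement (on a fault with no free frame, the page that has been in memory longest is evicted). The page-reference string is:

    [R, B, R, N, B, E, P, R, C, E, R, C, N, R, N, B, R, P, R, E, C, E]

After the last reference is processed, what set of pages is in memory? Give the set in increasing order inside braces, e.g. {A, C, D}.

{B, C, E, P, R}

R -> fault, frames (R)
B -> fault, frames (R B)
R -> hit
N -> fault, frames (R B N)
B -> hit
E -> fault, frames (R B N E)
P -> fault, frames (R B N E P)
R -> hit
C -> fault, evict R, frames (B N E P C)
E -> hit
R -> fault, evict B, frames (N E P C R)
C -> hit
N -> hit
R -> hit
N -> hit
B -> fault, evict N, frames (E P C R B)
R -> hit
P -> hit
R -> hit
E -> hit
C -> hit
E -> hit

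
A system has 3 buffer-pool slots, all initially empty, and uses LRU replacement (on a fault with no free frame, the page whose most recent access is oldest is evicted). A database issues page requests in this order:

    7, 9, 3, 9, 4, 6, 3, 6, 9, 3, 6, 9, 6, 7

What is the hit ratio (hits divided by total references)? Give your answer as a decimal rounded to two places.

0.43

7 -> miss, frames {7}
9 -> miss, frames {7,9}
3 -> miss, frames {7,9,3}
9 -> hit
4 -> miss, evict 7, frames {3,9,4}
6 -> miss, evict 3, frames {9,4,6}
3 -> miss, evict 9, frames {4,6,3}
6 -> hit
9 -> miss, evict 4, frames {3,6,9}
3 -> hit
6 -> hit
9 -> hit
6 -> hit
7 -> miss, evict 3, frames {9,6,7}
Hits: 6 of 14 references → 6/14 = 0.4286.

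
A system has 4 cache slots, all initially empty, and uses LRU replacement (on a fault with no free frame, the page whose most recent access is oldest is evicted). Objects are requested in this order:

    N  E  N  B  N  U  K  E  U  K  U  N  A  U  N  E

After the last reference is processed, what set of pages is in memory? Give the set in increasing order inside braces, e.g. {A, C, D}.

N -> fault, frames [N]
E -> fault, frames [N, E]
N -> hit
B -> fault, frames [E, N, B]
N -> hit
U -> fault, frames [E, B, N, U]
K -> fault, evict E, frames [B, N, U, K]
E -> fault, evict B, frames [N, U, K, E]
U -> hit
K -> hit
U -> hit
N -> hit
A -> fault, evict E, frames [K, U, N, A]
U -> hit
N -> hit
E -> fault, evict K, frames [A, U, N, E]

{A, E, N, U}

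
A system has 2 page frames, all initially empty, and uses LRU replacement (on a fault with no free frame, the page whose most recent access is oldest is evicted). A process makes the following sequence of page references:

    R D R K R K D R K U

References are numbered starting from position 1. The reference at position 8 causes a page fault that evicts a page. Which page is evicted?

K

pos 1: R -> miss, frames (R)
pos 2: D -> miss, frames (R D)
pos 3: R -> hit
pos 4: K -> miss, evict D, frames (R K)
pos 5: R -> hit
pos 6: K -> hit
pos 7: D -> miss, evict R, frames (K D)
pos 8: R -> miss, evict K, frames (D R)
At position 8, page K is evicted.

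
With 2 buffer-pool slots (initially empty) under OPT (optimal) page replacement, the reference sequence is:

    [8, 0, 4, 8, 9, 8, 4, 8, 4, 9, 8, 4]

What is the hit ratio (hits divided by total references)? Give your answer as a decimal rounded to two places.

0.42

8 -> miss, frames {8}
0 -> miss, frames {8,0}
4 -> miss, evict 0, frames {8,4}
8 -> hit
9 -> miss, evict 4, frames {8,9}
8 -> hit
4 -> miss, evict 9, frames {8,4}
8 -> hit
4 -> hit
9 -> miss, evict 4, frames {8,9}
8 -> hit
4 -> miss, evict 9, frames {8,4}
Hits: 5 of 12 references → 5/12 = 0.4167.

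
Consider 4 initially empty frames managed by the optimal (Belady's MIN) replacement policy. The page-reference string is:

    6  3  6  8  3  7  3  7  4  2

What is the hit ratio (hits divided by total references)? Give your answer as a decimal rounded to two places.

6: fault, frames [6]
3: fault, frames [6, 3]
6: hit
8: fault, frames [6, 3, 8]
3: hit
7: fault, frames [6, 3, 8, 7]
3: hit
7: hit
4: fault, evict 7, frames [6, 3, 8, 4]
2: fault, evict 4, frames [6, 3, 8, 2]
Hits: 4 of 10 references → 4/10 = 0.4000.

0.40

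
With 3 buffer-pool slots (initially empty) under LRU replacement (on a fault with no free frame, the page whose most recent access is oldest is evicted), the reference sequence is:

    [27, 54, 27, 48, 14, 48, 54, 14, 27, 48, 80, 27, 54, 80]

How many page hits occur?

27: fault, frames (27)
54: fault, frames (27 54)
27: hit
48: fault, frames (54 27 48)
14: fault, evict 54, frames (27 48 14)
48: hit
54: fault, evict 27, frames (14 48 54)
14: hit
27: fault, evict 48, frames (54 14 27)
48: fault, evict 54, frames (14 27 48)
80: fault, evict 14, frames (27 48 80)
27: hit
54: fault, evict 48, frames (80 27 54)
80: hit
Hits: 5.

5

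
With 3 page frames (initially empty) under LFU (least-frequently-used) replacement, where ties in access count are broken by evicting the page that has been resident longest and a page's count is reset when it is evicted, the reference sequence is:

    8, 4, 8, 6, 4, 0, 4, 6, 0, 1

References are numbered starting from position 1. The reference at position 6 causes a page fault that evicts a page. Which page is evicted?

pos 1: 8: miss, frames (8)
pos 2: 4: miss, frames (8 4)
pos 3: 8: hit
pos 4: 6: miss, frames (8 4 6)
pos 5: 4: hit
pos 6: 0: miss, evict 6, frames (8 4 0)
At position 6, page 6 is evicted.

6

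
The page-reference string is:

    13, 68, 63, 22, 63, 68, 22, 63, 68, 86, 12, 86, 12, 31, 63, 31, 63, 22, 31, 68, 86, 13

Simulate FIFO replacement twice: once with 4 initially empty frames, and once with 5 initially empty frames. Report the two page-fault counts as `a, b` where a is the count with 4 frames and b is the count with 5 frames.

12, 9

4 frames: F F F F . . . . . F F . . F F . . F . F F F → 12 faults.
5 frames: F F F F . . . . . F F . . F . . . . . F . F → 9 faults.
9 < 12: adding a frame reduced faults, as is typical.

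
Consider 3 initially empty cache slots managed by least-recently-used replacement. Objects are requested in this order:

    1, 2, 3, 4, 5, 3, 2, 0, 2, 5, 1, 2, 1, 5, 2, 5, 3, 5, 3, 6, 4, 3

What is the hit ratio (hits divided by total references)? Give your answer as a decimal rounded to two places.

0.45

1 -> fault, frames {1}
2 -> fault, frames {1,2}
3 -> fault, frames {1,2,3}
4 -> fault, evict 1, frames {2,3,4}
5 -> fault, evict 2, frames {3,4,5}
3 -> hit
2 -> fault, evict 4, frames {5,3,2}
0 -> fault, evict 5, frames {3,2,0}
2 -> hit
5 -> fault, evict 3, frames {0,2,5}
1 -> fault, evict 0, frames {2,5,1}
2 -> hit
1 -> hit
5 -> hit
2 -> hit
5 -> hit
3 -> fault, evict 1, frames {2,5,3}
5 -> hit
3 -> hit
6 -> fault, evict 2, frames {5,3,6}
4 -> fault, evict 5, frames {3,6,4}
3 -> hit
Hits: 10 of 22 references → 10/22 = 0.4545.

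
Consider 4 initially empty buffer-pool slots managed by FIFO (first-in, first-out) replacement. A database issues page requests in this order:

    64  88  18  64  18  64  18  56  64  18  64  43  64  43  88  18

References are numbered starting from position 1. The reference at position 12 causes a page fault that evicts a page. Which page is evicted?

64

pos 1: 64 → miss, frames (64)
pos 2: 88 → miss, frames (64 88)
pos 3: 18 → miss, frames (64 88 18)
pos 4: 64 → hit
pos 5: 18 → hit
pos 6: 64 → hit
pos 7: 18 → hit
pos 8: 56 → miss, frames (64 88 18 56)
pos 9: 64 → hit
pos 10: 18 → hit
pos 11: 64 → hit
pos 12: 43 → miss, evict 64, frames (88 18 56 43)
At position 12, page 64 is evicted.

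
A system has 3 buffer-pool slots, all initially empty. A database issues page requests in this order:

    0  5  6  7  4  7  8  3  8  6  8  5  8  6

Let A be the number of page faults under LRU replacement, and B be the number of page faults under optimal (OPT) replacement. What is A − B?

Under LRU: F F F F F . F F . F . F . . → 9 faults.
Under OPT: F F F F F . F F . . . F . . → 8 faults.
A − B = 9 − 8 = 1.

1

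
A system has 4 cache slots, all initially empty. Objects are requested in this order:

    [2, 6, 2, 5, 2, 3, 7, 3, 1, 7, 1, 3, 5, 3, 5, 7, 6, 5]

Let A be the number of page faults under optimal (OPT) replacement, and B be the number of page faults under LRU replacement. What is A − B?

-1

Under OPT: F F . F . F F . F . . . . . . . F . → 7 faults.
Under LRU: F F . F . F F . F . . . F . . . F . → 8 faults.
A − B = 7 − 8 = -1.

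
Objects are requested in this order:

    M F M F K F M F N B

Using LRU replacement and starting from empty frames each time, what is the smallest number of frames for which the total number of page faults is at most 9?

2

f=1: 10 faults
f=2: 6 faults
f=3: 5 faults
f=4: 5 faults
f=5: 5 faults
Smallest f with faults ≤ 9 is 2.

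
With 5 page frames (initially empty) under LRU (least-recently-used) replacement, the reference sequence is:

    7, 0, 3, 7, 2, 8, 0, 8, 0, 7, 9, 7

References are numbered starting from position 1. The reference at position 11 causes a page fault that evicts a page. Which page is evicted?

3

pos 1: 7 → fault, frames (7)
pos 2: 0 → fault, frames (7 0)
pos 3: 3 → fault, frames (7 0 3)
pos 4: 7 → hit
pos 5: 2 → fault, frames (0 3 7 2)
pos 6: 8 → fault, frames (0 3 7 2 8)
pos 7: 0 → hit
pos 8: 8 → hit
pos 9: 0 → hit
pos 10: 7 → hit
pos 11: 9 → fault, evict 3, frames (2 8 0 7 9)
At position 11, page 3 is evicted.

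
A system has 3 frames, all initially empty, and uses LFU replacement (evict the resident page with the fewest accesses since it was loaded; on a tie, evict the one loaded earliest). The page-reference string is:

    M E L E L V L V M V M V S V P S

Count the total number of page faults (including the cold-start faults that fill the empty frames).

M → miss, frames {M}
E → miss, frames {M,E}
L → miss, frames {M,E,L}
E → hit
L → hit
V → miss, evict M, frames {E,L,V}
L → hit
V → hit
M → miss, evict E, frames {L,V,M}
V → hit
M → hit
V → hit
S → miss, evict M, frames {L,V,S}
V → hit
P → miss, evict S, frames {L,V,P}
S → miss, evict P, frames {L,V,S}
Page faults: 8.

8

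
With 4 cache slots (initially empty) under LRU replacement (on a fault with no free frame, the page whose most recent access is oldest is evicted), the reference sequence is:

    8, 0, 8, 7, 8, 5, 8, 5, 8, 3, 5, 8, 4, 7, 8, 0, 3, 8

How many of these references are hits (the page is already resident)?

8 → fault, frames {8}
0 → fault, frames {8,0}
8 → hit
7 → fault, frames {0,8,7}
8 → hit
5 → fault, frames {0,7,8,5}
8 → hit
5 → hit
8 → hit
3 → fault, evict 0, frames {7,5,8,3}
5 → hit
8 → hit
4 → fault, evict 7, frames {3,5,8,4}
7 → fault, evict 3, frames {5,8,4,7}
8 → hit
0 → fault, evict 5, frames {4,7,8,0}
3 → fault, evict 4, frames {7,8,0,3}
8 → hit
Hits: 9.

9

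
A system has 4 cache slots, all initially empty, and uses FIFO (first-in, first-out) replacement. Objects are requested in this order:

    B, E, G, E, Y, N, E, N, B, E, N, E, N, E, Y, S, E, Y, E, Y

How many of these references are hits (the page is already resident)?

11

B: fault, frames {B}
E: fault, frames {B,E}
G: fault, frames {B,E,G}
E: hit
Y: fault, frames {B,E,G,Y}
N: fault, evict B, frames {E,G,Y,N}
E: hit
N: hit
B: fault, evict E, frames {G,Y,N,B}
E: fault, evict G, frames {Y,N,B,E}
N: hit
E: hit
N: hit
E: hit
Y: hit
S: fault, evict Y, frames {N,B,E,S}
E: hit
Y: fault, evict N, frames {B,E,S,Y}
E: hit
Y: hit
Hits: 11.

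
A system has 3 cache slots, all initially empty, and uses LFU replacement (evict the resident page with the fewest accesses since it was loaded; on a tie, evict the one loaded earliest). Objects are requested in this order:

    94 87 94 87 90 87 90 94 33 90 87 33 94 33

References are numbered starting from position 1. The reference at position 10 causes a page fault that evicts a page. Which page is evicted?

33

pos 1: 94 -> miss, frames (94)
pos 2: 87 -> miss, frames (94 87)
pos 3: 94 -> hit
pos 4: 87 -> hit
pos 5: 90 -> miss, frames (94 87 90)
pos 6: 87 -> hit
pos 7: 90 -> hit
pos 8: 94 -> hit
pos 9: 33 -> miss, evict 90, frames (94 87 33)
pos 10: 90 -> miss, evict 33, frames (94 87 90)
At position 10, page 33 is evicted.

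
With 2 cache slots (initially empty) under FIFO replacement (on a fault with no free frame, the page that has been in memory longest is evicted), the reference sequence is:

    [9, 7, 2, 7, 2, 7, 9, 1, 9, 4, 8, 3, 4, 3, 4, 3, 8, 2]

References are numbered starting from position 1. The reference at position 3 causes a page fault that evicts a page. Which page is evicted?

9

pos 1: 9 → fault, frames [9]
pos 2: 7 → fault, frames [9, 7]
pos 3: 2 → fault, evict 9, frames [7, 2]
At position 3, page 9 is evicted.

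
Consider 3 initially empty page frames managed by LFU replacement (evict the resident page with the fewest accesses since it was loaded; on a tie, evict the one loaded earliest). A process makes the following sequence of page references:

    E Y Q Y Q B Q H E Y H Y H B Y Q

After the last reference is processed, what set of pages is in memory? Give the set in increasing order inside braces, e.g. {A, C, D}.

E: fault, frames (E)
Y: fault, frames (E Y)
Q: fault, frames (E Y Q)
Y: hit
Q: hit
B: fault, evict E, frames (Y Q B)
Q: hit
H: fault, evict B, frames (Y Q H)
E: fault, evict H, frames (Y Q E)
Y: hit
H: fault, evict E, frames (Y Q H)
Y: hit
H: hit
B: fault, evict H, frames (Y Q B)
Y: hit
Q: hit

{B, Q, Y}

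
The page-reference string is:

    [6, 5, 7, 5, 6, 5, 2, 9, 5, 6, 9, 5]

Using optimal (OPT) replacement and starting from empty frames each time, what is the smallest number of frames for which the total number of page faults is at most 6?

3

f=1: 12 faults
f=2: 8 faults
f=3: 5 faults
f=4: 5 faults
f=5: 5 faults
Smallest f with faults ≤ 6 is 3.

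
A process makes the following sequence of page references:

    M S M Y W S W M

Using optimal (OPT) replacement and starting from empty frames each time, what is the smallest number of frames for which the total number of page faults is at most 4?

3

f=1: 8 faults
f=2: 5 faults
f=3: 4 faults
f=4: 4 faults
Smallest f with faults ≤ 4 is 3.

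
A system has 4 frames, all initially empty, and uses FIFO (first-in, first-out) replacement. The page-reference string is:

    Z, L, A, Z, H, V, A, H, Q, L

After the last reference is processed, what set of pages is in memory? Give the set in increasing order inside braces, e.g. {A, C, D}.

Z: fault, frames [Z]
L: fault, frames [Z, L]
A: fault, frames [Z, L, A]
Z: hit
H: fault, frames [Z, L, A, H]
V: fault, evict Z, frames [L, A, H, V]
A: hit
H: hit
Q: fault, evict L, frames [A, H, V, Q]
L: fault, evict A, frames [H, V, Q, L]

{H, L, Q, V}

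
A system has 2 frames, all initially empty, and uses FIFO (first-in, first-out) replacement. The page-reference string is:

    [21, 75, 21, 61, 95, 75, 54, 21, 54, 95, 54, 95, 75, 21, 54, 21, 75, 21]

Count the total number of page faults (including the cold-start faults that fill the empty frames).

14

21 → miss, frames {21}
75 → miss, frames {21,75}
21 → hit
61 → miss, evict 21, frames {75,61}
95 → miss, evict 75, frames {61,95}
75 → miss, evict 61, frames {95,75}
54 → miss, evict 95, frames {75,54}
21 → miss, evict 75, frames {54,21}
54 → hit
95 → miss, evict 54, frames {21,95}
54 → miss, evict 21, frames {95,54}
95 → hit
75 → miss, evict 95, frames {54,75}
21 → miss, evict 54, frames {75,21}
54 → miss, evict 75, frames {21,54}
21 → hit
75 → miss, evict 21, frames {54,75}
21 → miss, evict 54, frames {75,21}
Page faults: 14.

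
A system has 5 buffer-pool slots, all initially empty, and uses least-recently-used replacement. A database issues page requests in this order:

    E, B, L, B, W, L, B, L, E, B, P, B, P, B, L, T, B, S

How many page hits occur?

E → fault, frames (E)
B → fault, frames (E B)
L → fault, frames (E B L)
B → hit
W → fault, frames (E L B W)
L → hit
B → hit
L → hit
E → hit
B → hit
P → fault, frames (W L E B P)
B → hit
P → hit
B → hit
L → hit
T → fault, evict W, frames (E P B L T)
B → hit
S → fault, evict E, frames (P L T B S)
Hits: 11.

11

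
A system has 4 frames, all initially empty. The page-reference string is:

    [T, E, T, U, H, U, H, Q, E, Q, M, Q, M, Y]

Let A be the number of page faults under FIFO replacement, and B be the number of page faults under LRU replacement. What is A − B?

-1

Under FIFO: F F . F F . . F . . F . . F → 7 faults.
Under LRU: F F . F F . . F F . F . . F → 8 faults.
A − B = 7 − 8 = -1.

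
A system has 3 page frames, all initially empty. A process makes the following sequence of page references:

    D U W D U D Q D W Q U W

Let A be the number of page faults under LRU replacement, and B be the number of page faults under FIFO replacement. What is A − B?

Under LRU: F F F . . . F . F . F . → 6 faults.
Under FIFO: F F F . . . F F . . F F → 7 faults.
A − B = 6 − 7 = -1.

-1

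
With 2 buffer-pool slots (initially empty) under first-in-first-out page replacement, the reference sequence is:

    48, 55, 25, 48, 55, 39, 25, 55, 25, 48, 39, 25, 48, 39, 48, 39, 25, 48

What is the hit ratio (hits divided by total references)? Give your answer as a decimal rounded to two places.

0.17

48 → miss, frames {48}
55 → miss, frames {48,55}
25 → miss, evict 48, frames {55,25}
48 → miss, evict 55, frames {25,48}
55 → miss, evict 25, frames {48,55}
39 → miss, evict 48, frames {55,39}
25 → miss, evict 55, frames {39,25}
55 → miss, evict 39, frames {25,55}
25 → hit
48 → miss, evict 25, frames {55,48}
39 → miss, evict 55, frames {48,39}
25 → miss, evict 48, frames {39,25}
48 → miss, evict 39, frames {25,48}
39 → miss, evict 25, frames {48,39}
48 → hit
39 → hit
25 → miss, evict 48, frames {39,25}
48 → miss, evict 39, frames {25,48}
Hits: 3 of 18 references → 3/18 = 0.1667.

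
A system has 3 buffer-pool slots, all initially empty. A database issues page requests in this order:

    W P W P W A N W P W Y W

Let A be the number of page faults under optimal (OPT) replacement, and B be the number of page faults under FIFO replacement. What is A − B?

Under OPT: F F . . . F F . . . F . → 5 faults.
Under FIFO: F F . . . F F F F . F . → 7 faults.
A − B = 5 − 7 = -2.

-2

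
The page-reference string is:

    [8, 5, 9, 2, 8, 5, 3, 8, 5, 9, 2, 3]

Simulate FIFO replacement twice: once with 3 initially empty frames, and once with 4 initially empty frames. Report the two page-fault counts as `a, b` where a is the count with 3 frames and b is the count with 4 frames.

9, 10

3 frames: F F F F F F F . . F F . → 9 faults.
4 frames: F F F F . . F F F F F F → 10 faults.
10 > 9: adding a frame increased faults — Belady's anomaly.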